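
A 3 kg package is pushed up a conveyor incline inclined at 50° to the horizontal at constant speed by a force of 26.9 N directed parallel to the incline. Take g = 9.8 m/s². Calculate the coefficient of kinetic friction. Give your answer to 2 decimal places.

At constant speed ΣF = 0 along the incline. The applied 26.9 N acts up the slope; the weight component mg sin 50° = 22.522 N and kinetic friction μN both act down the slope.
So 26.9 = 22.522 + μ × 18.898, giving μ = (26.9 − 22.522) / 18.898 = 0.2317.

0.23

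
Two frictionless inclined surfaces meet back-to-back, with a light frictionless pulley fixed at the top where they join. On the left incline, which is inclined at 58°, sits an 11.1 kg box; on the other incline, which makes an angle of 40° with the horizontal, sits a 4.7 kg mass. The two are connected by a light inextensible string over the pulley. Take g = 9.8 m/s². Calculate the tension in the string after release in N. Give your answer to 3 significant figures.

48.2 N

Resolve each weight along its own incline: the 11.1 kg mass has component 11.1 × 9.8 × sin 58° = 92.251 N down its slope, and the 4.7 kg mass has 4.7 × 9.8 × sin 40° = 29.607 N down its slope.
The 11.1 kg side's 92.251 N exceeds the other side's 29.607 N, so that mass slides down and the 4.7 kg mass slides up. Taking that direction as positive, Newton's second law for the whole system gives 92.251 − 29.607 = (11.1 + 4.7) a, so a = 62.644 / 15.8 = 3.9648 m/s².
For the 4.7 kg mass (up-slope positive): T − 29.607 = 4.7 × 3.9648, so T = 48.242 N.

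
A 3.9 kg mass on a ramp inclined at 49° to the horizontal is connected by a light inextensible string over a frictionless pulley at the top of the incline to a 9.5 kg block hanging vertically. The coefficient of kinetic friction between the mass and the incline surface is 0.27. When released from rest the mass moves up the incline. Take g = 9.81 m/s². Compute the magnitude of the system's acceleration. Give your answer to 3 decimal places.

4.294 m/s²

For the mass on the incline: the weight component along the slope is m₁g sin 49° = 3.9 × 9.81 × 0.7547 = 28.874 N and the normal force is N = m₁g cos 49° = 25.100 N.
Kinetic friction opposes the mass's motion up the incline: f = μN = 0.27 × 25.100 = 6.777 N acting down the slope.
Newton's second law for the mass (up-slope positive): T − 28.874 − 6.777 = 3.9 a. For the hanging block (downward positive): 9.5 × 9.81 − T = 9.5 a.
Adding the two equations eliminates T: 57.544 = 13.4 a, so a = 4.2943 m/s².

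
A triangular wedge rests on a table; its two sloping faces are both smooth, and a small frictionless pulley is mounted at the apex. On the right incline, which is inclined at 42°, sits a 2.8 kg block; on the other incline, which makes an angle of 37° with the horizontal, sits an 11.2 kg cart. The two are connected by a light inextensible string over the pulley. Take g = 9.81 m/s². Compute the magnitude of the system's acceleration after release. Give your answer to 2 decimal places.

3.41 m/s²

Resolve each weight along its own incline: the 2.8 kg mass has component 2.8 × 9.81 × sin 42° = 18.380 N down its slope, and the 11.2 kg mass has 11.2 × 9.81 × sin 37° = 66.123 N down its slope.
The 11.2 kg side's 66.123 N exceeds the other side's 18.380 N, so that mass slides down and the 2.8 kg mass slides up. Taking that direction as positive, Newton's second law for the whole system gives 66.123 − 18.380 = (2.8 + 11.2) a, so a = 47.743 / 14 = 3.4102 m/s².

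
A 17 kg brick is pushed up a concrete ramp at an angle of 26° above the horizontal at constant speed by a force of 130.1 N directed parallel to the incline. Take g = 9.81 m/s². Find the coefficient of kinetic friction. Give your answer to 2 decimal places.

0.38

At constant speed ΣF = 0 along the incline. The applied 130.1 N acts up the slope; the weight component mg sin 26° = 73.107 N and kinetic friction μN both act down the slope.
So 130.1 = 73.107 + μ × 149.892, giving μ = (130.1 − 73.107) / 149.892 = 0.3802.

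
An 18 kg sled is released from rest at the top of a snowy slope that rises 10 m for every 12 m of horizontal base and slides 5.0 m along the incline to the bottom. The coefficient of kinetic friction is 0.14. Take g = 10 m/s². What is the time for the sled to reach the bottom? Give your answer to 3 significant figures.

The weight component along the incline is mg sin 39.81° = 115.233 N and the normal force is N = mg cos 39.81° = 138.280 N.
Friction up the slope is f = μN = 0.14 × 138.280 = 19.359 N, so the net downslope force is 115.233 − 19.359 = 95.874 N and a = 95.874 / 18 = 5.3263 m/s².
Starting from rest, L = ½at², so t = √(2L/a) = √(2 × 5.0 / 5.3263) = 1.3702 s.

1.37 s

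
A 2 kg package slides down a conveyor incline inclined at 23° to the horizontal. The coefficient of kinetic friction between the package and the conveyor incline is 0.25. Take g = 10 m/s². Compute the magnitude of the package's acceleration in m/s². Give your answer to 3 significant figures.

1.61 m/s²

Resolving the weight along the incline: the component pulling the package down the slope is mg sin 23° = 2 × 10 × 0.3907 = 7.814 N, and the normal force is N = mg cos 23° = 2 × 10 × 0.9205 = 18.410 N.
Kinetic friction acts up the slope with magnitude f = μN = 0.25 × 18.410 = 4.603 N.
Net force along the incline is 7.814 − 4.603 = 3.211 N, so a = 3.211 / 2 = 1.6055 m/s².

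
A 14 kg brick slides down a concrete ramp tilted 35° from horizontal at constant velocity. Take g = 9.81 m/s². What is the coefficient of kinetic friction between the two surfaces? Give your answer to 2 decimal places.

At constant velocity the net force along the incline is zero: mg sin 35° = μ mg cos 35°.
So μ = tan 35° = 0.5736 / 0.8192 = 0.7002.

0.70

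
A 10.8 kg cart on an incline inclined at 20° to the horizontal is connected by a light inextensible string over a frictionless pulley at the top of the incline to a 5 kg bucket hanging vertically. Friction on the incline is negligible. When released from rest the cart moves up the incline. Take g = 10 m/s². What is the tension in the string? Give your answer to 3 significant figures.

45.9 N

For the cart on the incline: the weight component along the slope is m₁g sin 20° = 10.8 × 10 × 0.3420 = 36.936 N and the normal force is N = m₁g cos 20° = 101.487 N.
Newton's second law for the cart (up-slope positive): T − 36.936 = 10.8 a. For the hanging bucket (downward positive): 5 × 10 − T = 5 a.
Adding the two equations eliminates T: 13.064 = 15.8 a, so a = 0.8268 m/s².
Then from the hanging bucket's equation, T = 5 × (10 − 0.8268) = 45.866 N.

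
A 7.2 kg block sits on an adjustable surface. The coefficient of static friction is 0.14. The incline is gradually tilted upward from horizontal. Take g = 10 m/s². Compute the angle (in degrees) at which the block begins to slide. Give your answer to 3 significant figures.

7.97°

At the threshold of sliding, static friction is at its maximum μ_s N and exactly balances the weight component along the incline: mg sin θ = μ_s mg cos θ.
Hence tan θ = μ_s = 0.14, so θ = arctan(0.14) = 7.9696°.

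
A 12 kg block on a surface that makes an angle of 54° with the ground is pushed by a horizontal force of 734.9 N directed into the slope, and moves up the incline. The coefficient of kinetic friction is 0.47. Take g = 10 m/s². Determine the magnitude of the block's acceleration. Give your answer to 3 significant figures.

The horizontal push has components F cos 54° = 734.9 × 0.5878 = 431.974 N up the incline and F sin 54° = 734.9 × 0.8090 = 594.534 N pressing into the surface.
The normal force is therefore N = mg cos 54° + F sin 54° = 70.536 + 594.534 = 665.070 N, and kinetic friction down the slope is μN = 0.47 × 665.070 = 312.583 N.
Along the incline: F cos 54° − mg sin 54° − μN = ma, so 431.974 − 97.080 − 312.583 = 12 a, giving a = 1.8592 m/s².

1.86 m/s²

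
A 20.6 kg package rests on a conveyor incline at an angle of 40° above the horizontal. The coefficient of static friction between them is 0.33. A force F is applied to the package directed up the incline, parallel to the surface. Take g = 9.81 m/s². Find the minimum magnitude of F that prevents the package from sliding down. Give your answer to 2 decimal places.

The normal force is N = mg cos 40° = 154.807 N. With F at its minimum the package is on the verge of sliding down, so static friction is at its maximum μ_s N = 0.33 × 154.807 = 51.086 N and acts up the slope.
Equilibrium along the incline: F + μ_s N = mg sin 40°, so F = 129.898 − 51.086 = 78.812 N.

78.81 N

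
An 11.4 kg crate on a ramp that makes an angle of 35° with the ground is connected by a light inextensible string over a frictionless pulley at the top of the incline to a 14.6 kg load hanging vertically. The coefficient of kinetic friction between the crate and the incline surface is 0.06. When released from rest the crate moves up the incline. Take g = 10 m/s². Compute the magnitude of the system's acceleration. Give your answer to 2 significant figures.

For the crate on the incline: the weight component along the slope is m₁g sin 35° = 11.4 × 10 × 0.5736 = 65.390 N and the normal force is N = m₁g cos 35° = 93.383 N.
Kinetic friction opposes the crate's motion up the incline: f = μN = 0.06 × 93.383 = 5.603 N acting down the slope.
Newton's second law for the crate (up-slope positive): T − 65.390 − 5.603 = 11.4 a. For the hanging load (downward positive): 14.6 × 10 − T = 14.6 a.
Adding the two equations eliminates T: 75.007 = 26 a, so a = 2.8849 m/s².

2.9 m/s²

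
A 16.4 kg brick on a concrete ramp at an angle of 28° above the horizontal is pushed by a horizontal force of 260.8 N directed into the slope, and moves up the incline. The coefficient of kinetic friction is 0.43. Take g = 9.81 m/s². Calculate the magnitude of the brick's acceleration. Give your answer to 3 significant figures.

2.50 m/s²

The horizontal push has components F cos 28° = 260.8 × 0.8829 = 230.260 N up the incline and F sin 28° = 260.8 × 0.4695 = 122.446 N pressing into the surface.
The normal force is therefore N = mg cos 28° + F sin 28° = 142.044 + 122.446 = 264.490 N, and kinetic friction down the slope is μN = 0.43 × 264.490 = 113.731 N.
Along the incline: F cos 28° − mg sin 28° − μN = ma, so 230.260 − 75.535 − 113.731 = 16.4 a, giving a = 2.4996 m/s².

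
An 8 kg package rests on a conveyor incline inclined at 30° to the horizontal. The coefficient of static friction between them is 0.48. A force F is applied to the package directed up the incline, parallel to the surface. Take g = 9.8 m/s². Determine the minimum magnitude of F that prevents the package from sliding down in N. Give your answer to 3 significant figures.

The normal force is N = mg cos 30° = 67.896 N. With F at its minimum the package is on the verge of sliding down, so static friction is at its maximum μ_s N = 0.48 × 67.896 = 32.590 N and acts up the slope.
Equilibrium along the incline: F + μ_s N = mg sin 30°, so F = 39.200 − 32.590 = 6.610 N.

6.61 N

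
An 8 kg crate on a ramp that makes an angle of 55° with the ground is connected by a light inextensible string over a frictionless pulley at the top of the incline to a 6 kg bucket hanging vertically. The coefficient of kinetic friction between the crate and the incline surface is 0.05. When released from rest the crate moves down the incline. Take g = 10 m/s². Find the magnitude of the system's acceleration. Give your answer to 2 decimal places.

For the crate on the incline: the weight component along the slope is m₁g sin 55° = 8 × 10 × 0.8192 = 65.536 N and the normal force is N = m₁g cos 55° = 45.886 N.
Kinetic friction opposes the crate's motion down the incline: f = μN = 0.05 × 45.886 = 2.294 N acting up the slope.
Newton's second law for the crate (down-slope positive): 65.536 − 2.294 − T = 8 a. For the hanging bucket (upward positive): T − 6 × 10 = 6 a.
Adding the two equations eliminates T: 3.242 = 14 a, so a = 0.2316 m/s².

0.23 m/s²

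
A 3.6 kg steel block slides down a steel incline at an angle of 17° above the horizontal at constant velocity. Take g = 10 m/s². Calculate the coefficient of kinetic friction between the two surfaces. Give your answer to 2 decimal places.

0.31

At constant velocity the net force along the incline is zero: mg sin 17° = μ mg cos 17°.
So μ = tan 17° = 0.2924 / 0.9563 = 0.3058.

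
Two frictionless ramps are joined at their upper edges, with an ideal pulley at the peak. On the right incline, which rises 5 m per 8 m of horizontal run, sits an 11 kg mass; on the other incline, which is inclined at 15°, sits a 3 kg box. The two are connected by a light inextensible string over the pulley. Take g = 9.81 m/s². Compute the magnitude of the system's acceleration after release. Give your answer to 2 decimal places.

Resolve each weight along its own incline: the 11 kg mass has component 11 × 9.81 × sin 32.01° = 57.192 N down its slope, and the 3 kg mass has 3 × 9.81 × sin 15° = 7.617 N down its slope.
The 11 kg side's 57.192 N exceeds the other side's 7.617 N, so that mass slides down and the 3 kg mass slides up. Taking that direction as positive, Newton's second law for the whole system gives 57.192 − 7.617 = (11 + 3) a, so a = 49.575 / 14 = 3.5411 m/s².

3.54 m/s²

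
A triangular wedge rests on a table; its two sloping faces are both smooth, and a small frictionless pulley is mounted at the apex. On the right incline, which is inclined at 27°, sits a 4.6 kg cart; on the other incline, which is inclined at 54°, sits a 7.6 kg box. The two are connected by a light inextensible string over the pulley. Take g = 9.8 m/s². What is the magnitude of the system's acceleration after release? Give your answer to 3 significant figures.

3.26 m/s²

Resolve each weight along its own incline: the 4.6 kg mass has component 4.6 × 9.8 × sin 27° = 20.466 N down its slope, and the 7.6 kg mass has 7.6 × 9.8 × sin 54° = 60.256 N down its slope.
The 7.6 kg side's 60.256 N exceeds the other side's 20.466 N, so that mass slides down and the 4.6 kg mass slides up. Taking that direction as positive, Newton's second law for the whole system gives 60.256 − 20.466 = (4.6 + 7.6) a, so a = 39.790 / 12.2 = 3.2615 m/s².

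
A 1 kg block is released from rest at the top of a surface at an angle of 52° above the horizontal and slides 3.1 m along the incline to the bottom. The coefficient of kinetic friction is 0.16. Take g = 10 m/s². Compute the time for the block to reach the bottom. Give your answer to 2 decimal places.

0.95 s

The weight component along the incline is mg sin 52° = 7.880 N and the normal force is N = mg cos 52° = 6.157 N.
Friction up the slope is f = μN = 0.16 × 6.157 = 0.985 N, so the net downslope force is 7.880 − 0.985 = 6.895 N and a = 6.895 / 1 = 6.8950 m/s².
Starting from rest, L = ½at², so t = √(2L/a) = √(2 × 3.1 / 6.8950) = 0.9483 s.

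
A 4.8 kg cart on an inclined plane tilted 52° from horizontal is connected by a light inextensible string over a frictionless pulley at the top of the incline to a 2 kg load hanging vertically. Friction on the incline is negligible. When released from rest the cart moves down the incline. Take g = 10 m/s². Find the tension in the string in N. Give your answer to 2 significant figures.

25 N

For the cart on the incline: the weight component along the slope is m₁g sin 52° = 4.8 × 10 × 0.7880 = 37.824 N and the normal force is N = m₁g cos 52° = 29.552 N.
Newton's second law for the cart (down-slope positive): 37.824 − T = 4.8 a. For the hanging load (upward positive): T − 2 × 10 = 2 a.
Adding the two equations eliminates T: 17.824 = 6.8 a, so a = 2.6212 m/s².
Then from the hanging load's equation, T = 2 × (10 + 2.6212) = 25.242 N.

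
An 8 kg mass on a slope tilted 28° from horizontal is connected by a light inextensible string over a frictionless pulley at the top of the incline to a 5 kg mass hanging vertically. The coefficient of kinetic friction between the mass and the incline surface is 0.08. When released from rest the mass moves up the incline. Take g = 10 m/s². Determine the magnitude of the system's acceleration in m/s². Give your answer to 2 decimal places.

For the mass on the incline: the weight component along the slope is m₁g sin 28° = 8 × 10 × 0.4695 = 37.560 N and the normal force is N = m₁g cos 28° = 70.636 N.
Kinetic friction opposes the mass's motion up the incline: f = μN = 0.08 × 70.636 = 5.651 N acting down the slope.
Newton's second law for the mass (up-slope positive): T − 37.560 − 5.651 = 8 a. For the hanging mass (downward positive): 5 × 10 − T = 5 a.
Adding the two equations eliminates T: 6.789 = 13 a, so a = 0.5222 m/s².

0.52 m/s²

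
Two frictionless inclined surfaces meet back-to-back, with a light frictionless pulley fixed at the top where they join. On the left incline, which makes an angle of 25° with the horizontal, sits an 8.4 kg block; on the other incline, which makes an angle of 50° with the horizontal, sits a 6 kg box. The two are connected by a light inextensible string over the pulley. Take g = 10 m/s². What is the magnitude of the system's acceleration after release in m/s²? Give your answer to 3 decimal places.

0.727 m/s²

Resolve each weight along its own incline: the 8.4 kg mass has component 8.4 × 10 × sin 25° = 35.500 N down its slope, and the 6 kg mass has 6 × 10 × sin 50° = 45.963 N down its slope.
The 6 kg side's 45.963 N exceeds the other side's 35.500 N, so that mass slides down and the 8.4 kg mass slides up. Taking that direction as positive, Newton's second law for the whole system gives 45.963 − 35.500 = (8.4 + 6) a, so a = 10.463 / 14.4 = 0.7266 m/s².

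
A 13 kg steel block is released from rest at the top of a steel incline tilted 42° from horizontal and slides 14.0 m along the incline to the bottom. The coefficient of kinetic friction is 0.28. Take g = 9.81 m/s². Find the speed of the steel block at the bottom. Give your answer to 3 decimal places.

11.253 m/s

The weight component along the incline is mg sin 42° = 85.334 N and the normal force is N = mg cos 42° = 94.773 N.
Friction up the slope is f = μN = 0.28 × 94.773 = 26.536 N, so the net downslope force is 85.334 − 26.536 = 58.798 N and a = 58.798 / 13 = 4.5229 m/s².
Starting from rest over a distance of 14.0 m, v² = 2aL = 2 × 4.5229 × 14.0 = 126.6412, so v = 11.2535 m/s.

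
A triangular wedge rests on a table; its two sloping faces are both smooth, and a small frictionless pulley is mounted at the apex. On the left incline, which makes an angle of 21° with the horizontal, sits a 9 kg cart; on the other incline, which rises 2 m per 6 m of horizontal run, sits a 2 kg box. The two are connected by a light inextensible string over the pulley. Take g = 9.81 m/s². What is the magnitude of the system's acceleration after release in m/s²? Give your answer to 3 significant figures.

Resolve each weight along its own incline: the 9 kg mass has component 9 × 9.81 × sin 21° = 31.640 N down its slope, and the 2 kg mass has 2 × 9.81 × sin 18.43° = 6.204 N down its slope.
The 9 kg side's 31.640 N exceeds the other side's 6.204 N, so that mass slides down and the 2 kg mass slides up. Taking that direction as positive, Newton's second law for the whole system gives 31.640 − 6.204 = (9 + 2) a, so a = 25.436 / 11 = 2.3124 m/s².

2.31 m/s²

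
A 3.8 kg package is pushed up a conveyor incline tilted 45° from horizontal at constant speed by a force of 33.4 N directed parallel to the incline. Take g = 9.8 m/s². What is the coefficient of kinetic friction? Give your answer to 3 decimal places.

At constant speed ΣF = 0 along the incline. The applied 33.4 N acts up the slope; the weight component mg sin 45° = 26.333 N and kinetic friction μN both act down the slope.
So 33.4 = 26.333 + μ × 26.333, giving μ = (33.4 − 26.333) / 26.333 = 0.2684.

0.268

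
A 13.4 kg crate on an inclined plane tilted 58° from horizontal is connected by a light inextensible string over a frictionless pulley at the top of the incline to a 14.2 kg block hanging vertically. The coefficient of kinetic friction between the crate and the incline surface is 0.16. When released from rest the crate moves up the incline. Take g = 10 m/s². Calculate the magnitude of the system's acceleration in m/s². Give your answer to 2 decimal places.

0.62 m/s²

For the crate on the incline: the weight component along the slope is m₁g sin 58° = 13.4 × 10 × 0.8480 = 113.632 N and the normal force is N = m₁g cos 58° = 71.009 N.
Kinetic friction opposes the crate's motion up the incline: f = μN = 0.16 × 71.009 = 11.361 N acting down the slope.
Newton's second law for the crate (up-slope positive): T − 113.632 − 11.361 = 13.4 a. For the hanging block (downward positive): 14.2 × 10 − T = 14.2 a.
Adding the two equations eliminates T: 17.007 = 27.6 a, so a = 0.6162 m/s².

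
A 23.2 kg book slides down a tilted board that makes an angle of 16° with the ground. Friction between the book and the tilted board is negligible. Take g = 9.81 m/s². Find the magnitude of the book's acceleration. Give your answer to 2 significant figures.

Resolving the weight along the incline: the component pulling the book down the slope is mg sin 16° = 23.2 × 9.81 × 0.2756 = 62.724 N, and the normal force is N = mg cos 16° = 23.2 × 9.81 × 0.9613 = 218.784 N.
With no friction the net force along the incline is 62.724 N, so a = g sin 16° = 62.724 / 23.2 = 2.7036 m/s².

2.7 m/s²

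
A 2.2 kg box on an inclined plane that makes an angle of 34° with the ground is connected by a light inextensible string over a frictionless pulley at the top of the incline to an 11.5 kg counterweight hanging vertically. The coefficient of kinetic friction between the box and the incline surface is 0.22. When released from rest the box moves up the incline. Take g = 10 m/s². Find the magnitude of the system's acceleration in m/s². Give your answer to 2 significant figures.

For the box on the incline: the weight component along the slope is m₁g sin 34° = 2.2 × 10 × 0.5592 = 12.302 N and the normal force is N = m₁g cos 34° = 18.239 N.
Kinetic friction opposes the box's motion up the incline: f = μN = 0.22 × 18.239 = 4.013 N acting down the slope.
Newton's second law for the box (up-slope positive): T − 12.302 − 4.013 = 2.2 a. For the hanging counterweight (downward positive): 11.5 × 10 − T = 11.5 a.
Adding the two equations eliminates T: 98.685 = 13.7 a, so a = 7.2033 m/s².

7.2 m/s²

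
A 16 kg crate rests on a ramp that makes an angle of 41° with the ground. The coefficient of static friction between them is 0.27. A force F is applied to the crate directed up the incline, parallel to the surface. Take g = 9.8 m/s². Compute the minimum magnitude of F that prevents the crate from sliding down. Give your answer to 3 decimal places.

70.919 N

The normal force is N = mg cos 41° = 118.338 N. With F at its minimum the crate is on the verge of sliding down, so static friction is at its maximum μ_s N = 0.27 × 118.338 = 31.951 N and acts up the slope.
Equilibrium along the incline: F + μ_s N = mg sin 41°, so F = 102.870 − 31.951 = 70.919 N.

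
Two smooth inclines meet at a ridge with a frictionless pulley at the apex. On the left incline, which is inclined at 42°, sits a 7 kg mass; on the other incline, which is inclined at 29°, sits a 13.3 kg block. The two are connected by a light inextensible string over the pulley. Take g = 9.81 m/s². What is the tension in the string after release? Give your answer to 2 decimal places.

51.92 N

Resolve each weight along its own incline: the 7 kg mass has component 7 × 9.81 × sin 42° = 45.949 N down its slope, and the 13.3 kg mass has 13.3 × 9.81 × sin 29° = 63.255 N down its slope.
The 13.3 kg side's 63.255 N exceeds the other side's 45.949 N, so that mass slides down and the 7 kg mass slides up. Taking that direction as positive, Newton's second law for the whole system gives 63.255 − 45.949 = (7 + 13.3) a, so a = 17.306 / 20.3 = 0.8525 m/s².
For the 7 kg mass (up-slope positive): T − 45.949 = 7 × 0.8525, so T = 51.916 N.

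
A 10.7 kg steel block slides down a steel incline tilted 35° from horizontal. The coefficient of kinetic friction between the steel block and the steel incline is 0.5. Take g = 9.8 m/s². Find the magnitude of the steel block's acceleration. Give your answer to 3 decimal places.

1.607 m/s²

Resolving the weight along the incline: the component pulling the steel block down the slope is mg sin 35° = 10.7 × 9.8 × 0.5736 = 60.148 N, and the normal force is N = mg cos 35° = 10.7 × 9.8 × 0.8192 = 85.901 N.
Kinetic friction acts up the slope with magnitude f = μN = 0.5 × 85.901 = 42.950 N.
Net force along the incline is 60.148 − 42.950 = 17.198 N, so a = 17.198 / 10.7 = 1.6073 m/s².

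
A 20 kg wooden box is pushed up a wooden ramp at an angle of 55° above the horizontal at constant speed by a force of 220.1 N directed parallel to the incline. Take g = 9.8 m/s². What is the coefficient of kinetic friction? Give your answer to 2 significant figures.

At constant speed ΣF = 0 along the incline. The applied 220.1 N acts up the slope; the weight component mg sin 55° = 160.554 N and kinetic friction μN both act down the slope.
So 220.1 = 160.554 + μ × 112.421, giving μ = (220.1 − 160.554) / 112.421 = 0.5297.

0.53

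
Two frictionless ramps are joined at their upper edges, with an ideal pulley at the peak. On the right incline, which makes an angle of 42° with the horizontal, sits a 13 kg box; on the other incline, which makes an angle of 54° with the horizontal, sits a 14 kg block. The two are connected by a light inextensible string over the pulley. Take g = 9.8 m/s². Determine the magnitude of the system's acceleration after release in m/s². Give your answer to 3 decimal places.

0.954 m/s²

Resolve each weight along its own incline: the 13 kg mass has component 13 × 9.8 × sin 42° = 85.247 N down its slope, and the 14 kg mass has 14 × 9.8 × sin 54° = 110.997 N down its slope.
The 14 kg side's 110.997 N exceeds the other side's 85.247 N, so that mass slides down and the 13 kg mass slides up. Taking that direction as positive, Newton's second law for the whole system gives 110.997 − 85.247 = (13 + 14) a, so a = 25.750 / 27 = 0.9537 m/s².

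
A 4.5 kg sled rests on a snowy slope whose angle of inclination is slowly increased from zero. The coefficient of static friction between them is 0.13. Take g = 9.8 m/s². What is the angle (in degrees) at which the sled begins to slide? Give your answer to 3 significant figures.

At the threshold of sliding, static friction is at its maximum μ_s N and exactly balances the weight component along the incline: mg sin θ = μ_s mg cos θ.
Hence tan θ = μ_s = 0.13, so θ = arctan(0.13) = 7.4069°.

7.41°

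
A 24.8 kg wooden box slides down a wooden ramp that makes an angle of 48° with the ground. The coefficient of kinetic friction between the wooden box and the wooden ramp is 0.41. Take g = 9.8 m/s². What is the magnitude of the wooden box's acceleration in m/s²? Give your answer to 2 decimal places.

4.59 m/s²

Resolving the weight along the incline: the component pulling the wooden box down the slope is mg sin 48° = 24.8 × 9.8 × 0.7431 = 180.603 N, and the normal force is N = mg cos 48° = 24.8 × 9.8 × 0.6691 = 162.618 N.
Kinetic friction acts up the slope with magnitude f = μN = 0.41 × 162.618 = 66.673 N.
Net force along the incline is 180.603 − 66.673 = 113.930 N, so a = 113.930 / 24.8 = 4.5940 m/s².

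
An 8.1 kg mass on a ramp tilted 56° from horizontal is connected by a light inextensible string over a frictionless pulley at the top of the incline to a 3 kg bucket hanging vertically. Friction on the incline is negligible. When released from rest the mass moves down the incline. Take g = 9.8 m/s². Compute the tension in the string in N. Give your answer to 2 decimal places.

39.24 N

For the mass on the incline: the weight component along the slope is m₁g sin 56° = 8.1 × 9.8 × 0.8290 = 65.806 N and the normal force is N = m₁g cos 56° = 44.389 N.
Newton's second law for the mass (down-slope positive): 65.806 − T = 8.1 a. For the hanging bucket (upward positive): T − 3 × 9.8 = 3 a.
Adding the two equations eliminates T: 36.406 = 11.1 a, so a = 3.2798 m/s².
Then from the hanging bucket's equation, T = 3 × (9.8 + 3.2798) = 39.239 N.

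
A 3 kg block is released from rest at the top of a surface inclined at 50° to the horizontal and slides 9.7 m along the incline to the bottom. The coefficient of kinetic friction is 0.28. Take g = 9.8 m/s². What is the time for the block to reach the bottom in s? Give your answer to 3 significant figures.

1.84 s

The weight component along the incline is mg sin 50° = 22.522 N and the normal force is N = mg cos 50° = 18.898 N.
Friction up the slope is f = μN = 0.28 × 18.898 = 5.291 N, so the net downslope force is 22.522 − 5.291 = 17.231 N and a = 17.231 / 3 = 5.7437 m/s².
Starting from rest, L = ½at², so t = √(2L/a) = √(2 × 9.7 / 5.7437) = 1.8378 s.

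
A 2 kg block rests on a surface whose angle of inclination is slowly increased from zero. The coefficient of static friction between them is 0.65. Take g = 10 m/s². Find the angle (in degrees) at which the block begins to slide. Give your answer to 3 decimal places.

At the threshold of sliding, static friction is at its maximum μ_s N and exactly balances the weight component along the incline: mg sin θ = μ_s mg cos θ.
Hence tan θ = μ_s = 0.65, so θ = arctan(0.65) = 33.0239°.

33.024°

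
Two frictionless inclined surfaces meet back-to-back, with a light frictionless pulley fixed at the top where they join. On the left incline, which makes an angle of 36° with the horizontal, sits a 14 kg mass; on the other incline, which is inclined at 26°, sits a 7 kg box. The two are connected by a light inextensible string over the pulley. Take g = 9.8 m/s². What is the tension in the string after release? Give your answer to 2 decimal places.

Resolve each weight along its own incline: the 14 kg mass has component 14 × 9.8 × sin 36° = 80.644 N down its slope, and the 7 kg mass has 7 × 9.8 × sin 26° = 30.072 N down its slope.
The 14 kg side's 80.644 N exceeds the other side's 30.072 N, so that mass slides down and the 7 kg mass slides up. Taking that direction as positive, Newton's second law for the whole system gives 80.644 − 30.072 = (14 + 7) a, so a = 50.572 / 21 = 2.4082 m/s².
For the 7 kg mass (up-slope positive): T − 30.072 = 7 × 2.4082, so T = 46.929 N.

46.93 N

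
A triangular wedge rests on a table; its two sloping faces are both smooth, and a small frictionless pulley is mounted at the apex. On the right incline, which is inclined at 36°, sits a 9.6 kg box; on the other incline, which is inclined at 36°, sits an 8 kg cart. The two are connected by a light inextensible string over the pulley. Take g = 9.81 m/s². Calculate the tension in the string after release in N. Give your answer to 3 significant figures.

50.3 N

Resolve each weight along its own incline: the 9.6 kg mass has component 9.6 × 9.81 × sin 36° = 55.355 N down its slope, and the 8 kg mass has 8 × 9.81 × sin 36° = 46.129 N down its slope.
The 9.6 kg side's 55.355 N exceeds the other side's 46.129 N, so that mass slides down and the 8 kg mass slides up. Taking that direction as positive, Newton's second law for the whole system gives 55.355 − 46.129 = (9.6 + 8) a, so a = 9.226 / 17.6 = 0.5242 m/s².
For the 8 kg mass (up-slope positive): T − 46.129 = 8 × 0.5242, so T = 50.323 N.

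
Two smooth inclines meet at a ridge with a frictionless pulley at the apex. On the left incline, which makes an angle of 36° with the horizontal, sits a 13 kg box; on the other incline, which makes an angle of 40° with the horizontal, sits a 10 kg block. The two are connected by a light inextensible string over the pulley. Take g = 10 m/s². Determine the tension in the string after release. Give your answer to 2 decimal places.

69.55 N

Resolve each weight along its own incline: the 13 kg mass has component 13 × 10 × sin 36° = 76.412 N down its slope, and the 10 kg mass has 10 × 10 × sin 40° = 64.279 N down its slope.
The 13 kg side's 76.412 N exceeds the other side's 64.279 N, so that mass slides down and the 10 kg mass slides up. Taking that direction as positive, Newton's second law for the whole system gives 76.412 − 64.279 = (13 + 10) a, so a = 12.133 / 23 = 0.5275 m/s².
For the 10 kg mass (up-slope positive): T − 64.279 = 10 × 0.5275, so T = 69.554 N.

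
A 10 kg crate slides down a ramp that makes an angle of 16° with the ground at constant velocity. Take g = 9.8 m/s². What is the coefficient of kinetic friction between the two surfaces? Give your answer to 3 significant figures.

0.287

At constant velocity the net force along the incline is zero: mg sin 16° = μ mg cos 16°.
So μ = tan 16° = 0.2756 / 0.9613 = 0.2867.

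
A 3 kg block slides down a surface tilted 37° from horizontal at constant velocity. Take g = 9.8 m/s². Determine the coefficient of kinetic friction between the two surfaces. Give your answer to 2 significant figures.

0.75

At constant velocity the net force along the incline is zero: mg sin 37° = μ mg cos 37°.
So μ = tan 37° = 0.6018 / 0.7986 = 0.7536.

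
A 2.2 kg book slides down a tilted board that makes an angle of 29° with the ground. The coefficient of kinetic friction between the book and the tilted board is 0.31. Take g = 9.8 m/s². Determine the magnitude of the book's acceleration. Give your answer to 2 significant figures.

Resolving the weight along the incline: the component pulling the book down the slope is mg sin 29° = 2.2 × 9.8 × 0.4848 = 10.452 N, and the normal force is N = mg cos 29° = 2.2 × 9.8 × 0.8746 = 18.856 N.
Kinetic friction acts up the slope with magnitude f = μN = 0.31 × 18.856 = 5.845 N.
Net force along the incline is 10.452 − 5.845 = 4.607 N, so a = 4.607 / 2.2 = 2.0941 m/s².

2.1 m/s²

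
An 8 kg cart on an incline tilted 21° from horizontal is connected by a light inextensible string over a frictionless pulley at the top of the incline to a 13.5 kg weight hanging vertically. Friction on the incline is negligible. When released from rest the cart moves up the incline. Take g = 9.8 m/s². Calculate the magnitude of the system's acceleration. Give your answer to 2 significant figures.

For the cart on the incline: the weight component along the slope is m₁g sin 21° = 8 × 9.8 × 0.3584 = 28.099 N and the normal force is N = m₁g cos 21° = 73.193 N.
Newton's second law for the cart (up-slope positive): T − 28.099 = 8 a. For the hanging weight (downward positive): 13.5 × 9.8 − T = 13.5 a.
Adding the two equations eliminates T: 104.201 = 21.5 a, so a = 4.8466 m/s².

4.8 m/s²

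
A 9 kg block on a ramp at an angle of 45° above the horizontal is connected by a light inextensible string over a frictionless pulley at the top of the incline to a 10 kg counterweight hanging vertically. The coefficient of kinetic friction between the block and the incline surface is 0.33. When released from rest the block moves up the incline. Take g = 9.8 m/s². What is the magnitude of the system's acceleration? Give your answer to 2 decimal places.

0.79 m/s²

For the block on the incline: the weight component along the slope is m₁g sin 45° = 9 × 9.8 × 0.7071 = 62.366 N and the normal force is N = m₁g cos 45° = 62.367 N.
Kinetic friction opposes the block's motion up the incline: f = μN = 0.33 × 62.367 = 20.581 N acting down the slope.
Newton's second law for the block (up-slope positive): T − 62.366 − 20.581 = 9 a. For the hanging counterweight (downward positive): 10 × 9.8 − T = 10 a.
Adding the two equations eliminates T: 15.053 = 19 a, so a = 0.7923 m/s².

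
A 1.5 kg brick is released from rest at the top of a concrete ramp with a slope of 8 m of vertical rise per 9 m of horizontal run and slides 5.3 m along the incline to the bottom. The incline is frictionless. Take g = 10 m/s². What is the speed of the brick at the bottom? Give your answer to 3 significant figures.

8.39 m/s

The weight component along the incline is mg sin 41.63° = 9.965 N and the normal force is N = mg cos 41.63° = 11.211 N.
With no friction, a = g sin 41.63° = 6.6436 m/s².
Starting from rest over a distance of 5.3 m, v² = 2aL = 2 × 6.6436 × 5.3 = 70.4222, so v = 8.3918 m/s.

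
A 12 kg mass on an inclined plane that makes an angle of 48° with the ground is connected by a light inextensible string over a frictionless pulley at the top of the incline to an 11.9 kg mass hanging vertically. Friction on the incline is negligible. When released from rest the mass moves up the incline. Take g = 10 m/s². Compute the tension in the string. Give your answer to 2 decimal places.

For the mass on the incline: the weight component along the slope is m₁g sin 48° = 12 × 10 × 0.7431 = 89.172 N and the normal force is N = m₁g cos 48° = 80.296 N.
Newton's second law for the mass (up-slope positive): T − 89.172 = 12 a. For the hanging mass (downward positive): 11.9 × 10 − T = 11.9 a.
Adding the two equations eliminates T: 29.828 = 23.9 a, so a = 1.2480 m/s².
Then from the hanging mass's equation, T = 11.9 × (10 − 1.2480) = 104.149 N.

104.15 N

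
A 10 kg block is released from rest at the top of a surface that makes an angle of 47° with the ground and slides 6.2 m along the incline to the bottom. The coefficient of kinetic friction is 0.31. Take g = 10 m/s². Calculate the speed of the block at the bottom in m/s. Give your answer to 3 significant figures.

The weight component along the incline is mg sin 47° = 73.135 N and the normal force is N = mg cos 47° = 68.200 N.
Friction up the slope is f = μN = 0.31 × 68.200 = 21.142 N, so the net downslope force is 73.135 − 21.142 = 51.993 N and a = 51.993 / 10 = 5.1993 m/s².
Starting from rest over a distance of 6.2 m, v² = 2aL = 2 × 5.1993 × 6.2 = 64.4713, so v = 8.0294 m/s.

8.03 m/s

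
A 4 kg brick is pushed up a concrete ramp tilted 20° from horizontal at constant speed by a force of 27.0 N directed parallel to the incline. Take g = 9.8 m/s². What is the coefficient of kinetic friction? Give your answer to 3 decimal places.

At constant speed ΣF = 0 along the incline. The applied 27.0 N acts up the slope; the weight component mg sin 20° = 13.407 N and kinetic friction μN both act down the slope.
So 27.0 = 13.407 + μ × 36.836, giving μ = (27.0 − 13.407) / 36.836 = 0.3690.

0.369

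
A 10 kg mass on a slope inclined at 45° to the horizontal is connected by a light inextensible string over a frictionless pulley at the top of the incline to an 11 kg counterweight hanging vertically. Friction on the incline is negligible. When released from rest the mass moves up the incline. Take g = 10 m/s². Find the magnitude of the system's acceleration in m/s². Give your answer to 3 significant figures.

1.87 m/s²

For the mass on the incline: the weight component along the slope is m₁g sin 45° = 10 × 10 × 0.7071 = 70.710 N and the normal force is N = m₁g cos 45° = 70.711 N.
Newton's second law for the mass (up-slope positive): T − 70.710 = 10 a. For the hanging counterweight (downward positive): 11 × 10 − T = 11 a.
Adding the two equations eliminates T: 39.290 = 21 a, so a = 1.8710 m/s².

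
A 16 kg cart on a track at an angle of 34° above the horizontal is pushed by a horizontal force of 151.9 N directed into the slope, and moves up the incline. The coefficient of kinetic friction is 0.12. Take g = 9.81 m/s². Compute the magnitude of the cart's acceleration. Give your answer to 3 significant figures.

0.772 m/s²

The horizontal push has components F cos 34° = 151.9 × 0.8290 = 125.925 N up the incline and F sin 34° = 151.9 × 0.5592 = 84.942 N pressing into the surface.
The normal force is therefore N = mg cos 34° + F sin 34° = 130.120 + 84.942 = 215.062 N, and kinetic friction down the slope is μN = 0.12 × 215.062 = 25.807 N.
Along the incline: F cos 34° − mg sin 34° − μN = ma, so 125.925 − 87.772 − 25.807 = 16 a, giving a = 0.7716 m/s².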